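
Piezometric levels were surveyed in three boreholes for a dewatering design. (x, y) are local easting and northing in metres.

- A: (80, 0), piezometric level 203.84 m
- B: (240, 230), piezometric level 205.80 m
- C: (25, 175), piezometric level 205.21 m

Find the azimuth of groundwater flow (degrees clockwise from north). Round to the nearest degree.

Three-point gradient (reference A): Δ to B = (160, 230, +1.96), Δ to C = (-55, 175, +1.37).
∂h/∂x = +0.0006863, ∂h/∂y = +0.008044 (det = 40650).
Flow direction (−∇h) has components (-0.0006863 E, -0.008044 N).
Azimuth = atan2(E, N) = atan2(-0.0006863, -0.008044) = 184.9° ≈ 185°.

185°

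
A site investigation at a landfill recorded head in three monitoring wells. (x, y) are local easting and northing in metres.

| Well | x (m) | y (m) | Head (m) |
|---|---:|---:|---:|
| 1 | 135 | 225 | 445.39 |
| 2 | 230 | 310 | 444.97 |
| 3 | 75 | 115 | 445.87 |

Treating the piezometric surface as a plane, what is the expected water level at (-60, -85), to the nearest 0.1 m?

446.8 m

Three-point gradient (reference 1): Δ to 2 = (95, 85, -0.42), Δ to 3 = (-60, -110, +0.48).
∂h/∂x = -0.001009, ∂h/∂y = -0.003813 (det = -5350).
h(-60, -85) = 445.39 + (-0.001009)·(-195) + (-0.003813)·(-310) = 445.39 +0.197 +1.182 = 446.769 m.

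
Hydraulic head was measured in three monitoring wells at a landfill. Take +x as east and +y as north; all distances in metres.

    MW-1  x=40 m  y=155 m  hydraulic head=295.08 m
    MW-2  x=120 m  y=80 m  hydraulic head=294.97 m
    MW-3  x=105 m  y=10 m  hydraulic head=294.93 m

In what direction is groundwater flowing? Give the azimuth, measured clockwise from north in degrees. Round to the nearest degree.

Three-point gradient (reference MW-1): Δ to MW-2 = (80, -75, -0.11), Δ to MW-3 = (65, -145, -0.15).
∂h/∂x = -0.0006989, ∂h/∂y = +0.0007212 (det = -6725).
Flow direction (−∇h) has components (+0.0006989 E, -0.0007212 N).
Azimuth = atan2(E, N) = atan2(+0.0006989, -0.0007212) = 135.9° ≈ 136°.

136°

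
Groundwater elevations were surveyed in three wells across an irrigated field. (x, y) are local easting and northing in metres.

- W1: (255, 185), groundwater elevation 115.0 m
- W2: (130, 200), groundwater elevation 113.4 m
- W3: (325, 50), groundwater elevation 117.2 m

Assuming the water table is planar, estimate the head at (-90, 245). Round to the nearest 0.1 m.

110.4 m

With h = a·x + b·y + c and W1 as origin, the differences give:
  (-125)·a + 15·b = -1.6
  70·a + (-135)·b = +2.2
Eliminate b (×(-135) and ×15, subtract): 15825·a = 183.00 → a = ∂h/∂x = +0.01156
Back-substitute: b = ∂h/∂y = -0.01030.
h(-90, 245) = 115.0 + (+0.01156)·(-345) + (-0.01030)·(60) = 115.0 -3.990 -0.618 = 110.392 m.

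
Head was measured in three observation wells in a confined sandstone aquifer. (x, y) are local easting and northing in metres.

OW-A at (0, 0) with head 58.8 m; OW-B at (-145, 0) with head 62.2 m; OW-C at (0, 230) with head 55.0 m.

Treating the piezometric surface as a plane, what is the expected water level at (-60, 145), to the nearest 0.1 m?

57.8 m

∂h/∂x = (62.2 − 58.8) / (-145 − 0) = -0.02345
∂h/∂y = (55.0 − 58.8) / (230 − 0) = -0.01652
h(-60, 145) = 58.8 + (-0.02345)·(-60) + (-0.01652)·(145) = 58.8 +1.407 -2.396 = 57.811 m.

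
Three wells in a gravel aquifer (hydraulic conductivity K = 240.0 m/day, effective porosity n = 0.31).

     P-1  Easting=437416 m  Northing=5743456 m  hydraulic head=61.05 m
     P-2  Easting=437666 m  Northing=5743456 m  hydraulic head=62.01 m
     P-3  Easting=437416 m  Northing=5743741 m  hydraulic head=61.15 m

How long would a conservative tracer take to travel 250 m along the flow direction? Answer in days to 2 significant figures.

84 days

∂h/∂x = (62.01 − 61.05) / (437666 − 437416) = +0.003840
∂h/∂y = (61.15 − 61.05) / (5743741 − 5743456) = +0.0003509
|∇h| = √(0.003840² + 0.0003509²) = 0.003856
Seepage velocity v = K·i/n = 240.0 × 0.003856 / 0.31 = 2.985 m/day.
t = 250 / 2.985 = 83.75 days.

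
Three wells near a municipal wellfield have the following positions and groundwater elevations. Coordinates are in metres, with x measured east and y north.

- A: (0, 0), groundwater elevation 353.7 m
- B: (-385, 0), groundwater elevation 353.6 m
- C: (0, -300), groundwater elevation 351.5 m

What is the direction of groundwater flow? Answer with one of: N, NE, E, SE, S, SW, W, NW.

S

∂h/∂x = (353.6 − 353.7) / (-385 − 0) = +0.0002597
∂h/∂y = (351.5 − 353.7) / (-300 − 0) = +0.007333
Flow = −∇h = (-0.0002597 east, -0.007333 north), which points south.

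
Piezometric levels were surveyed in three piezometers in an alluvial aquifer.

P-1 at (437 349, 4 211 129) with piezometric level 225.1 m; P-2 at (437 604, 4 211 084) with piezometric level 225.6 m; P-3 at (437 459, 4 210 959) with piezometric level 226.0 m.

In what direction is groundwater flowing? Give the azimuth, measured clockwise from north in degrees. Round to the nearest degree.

Three-point gradient (reference P-1): Δ to P-2 = (255, -45, +0.5), Δ to P-3 = (110, -170, +0.9).
∂h/∂x = +0.001159, ∂h/∂y = -0.004544 (det = -38400).
Flow direction (−∇h) has components (-0.001159 E, +0.004544 N).
Azimuth = atan2(E, N) = atan2(-0.001159, +0.004544) = 345.7° ≈ 346°.

346°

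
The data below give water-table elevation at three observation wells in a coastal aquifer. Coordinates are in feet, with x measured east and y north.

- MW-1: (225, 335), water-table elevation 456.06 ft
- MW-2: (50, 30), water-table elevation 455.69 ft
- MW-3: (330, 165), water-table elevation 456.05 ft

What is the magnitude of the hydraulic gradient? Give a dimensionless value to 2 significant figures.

Differences from MW-1: to MW-2 (Δx, Δy, Δh) = (-175, -305, -0.37); to MW-3 = (105, -170, -0.01).
Solve a·Δx + b·Δy = Δh: det = (-175)·(-170) − 105·(-305) = 61775.
∂h/∂x = [(-0.37)·(-170) − (-0.01)·(-305)] / 61775 = +0.0009688
∂h/∂y = [(-175)·(-0.01) − 105·(-0.37)] / 61775 = +0.0006572
|∇h| = √(0.0009688² + 0.0006572²) = 0.001171

0.0012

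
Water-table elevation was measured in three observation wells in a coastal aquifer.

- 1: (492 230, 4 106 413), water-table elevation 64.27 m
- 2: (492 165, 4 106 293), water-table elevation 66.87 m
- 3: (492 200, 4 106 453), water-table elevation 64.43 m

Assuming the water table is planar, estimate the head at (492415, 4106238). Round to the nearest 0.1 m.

With h = a·x + b·y + c and 1 as origin, the differences give:
  (-65)·a + (-120)·b = +2.60
  (-30)·a + 40·b = +0.16
Eliminate b (×40 and ×(-120), subtract): -6200·a = 123.200 → a = ∂h/∂x = -0.01987
Back-substitute: b = ∂h/∂y = -0.01090.
h(492415, 4106238) = 64.27 + (-0.01987)·(185) + (-0.01090)·(-175) = 64.27 -3.676 +1.908 = 62.502 m.

62.5 m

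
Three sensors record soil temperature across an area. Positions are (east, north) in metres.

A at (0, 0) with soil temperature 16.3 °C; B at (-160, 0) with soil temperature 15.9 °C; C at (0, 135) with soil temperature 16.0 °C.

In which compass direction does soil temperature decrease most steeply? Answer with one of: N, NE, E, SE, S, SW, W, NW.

∂T/∂x = (15.9 − 16.3) / (-160 − 0) = +0.002500
∂T/∂y = (16.0 − 16.3) / (135 − 0) = -0.002222
Steepest decrease is along −∇f = (-0.002500 E, +0.002222 N) → northwest.

NW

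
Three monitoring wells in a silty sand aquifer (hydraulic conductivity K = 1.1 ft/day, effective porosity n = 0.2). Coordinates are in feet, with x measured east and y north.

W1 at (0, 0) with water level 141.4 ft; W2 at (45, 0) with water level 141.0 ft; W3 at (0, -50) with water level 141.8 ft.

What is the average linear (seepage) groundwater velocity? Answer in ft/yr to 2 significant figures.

24 ft/yr

∂h/∂x = (141.0 − 141.4) / (45 − 0) = -0.008889
∂h/∂y = (141.8 − 141.4) / (-50 − 0) = -0.008000
|∇h| = √(-0.008889² + -0.008000²) = 0.01196
Seepage velocity v = K·i/n = 1.1 × 0.01196 / 0.2 = 0.06578 ft/day = 24.03 ft/yr.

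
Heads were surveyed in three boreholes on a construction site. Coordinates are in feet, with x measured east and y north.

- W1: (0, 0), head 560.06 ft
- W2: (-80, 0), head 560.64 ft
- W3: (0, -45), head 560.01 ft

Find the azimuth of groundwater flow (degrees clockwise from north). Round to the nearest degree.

∂h/∂x = (560.64 − 560.06) / (-80 − 0) = -0.007250
∂h/∂y = (560.01 − 560.06) / (-45 − 0) = +0.001111
Flow direction (−∇h) has components (+0.007250 E, -0.001111 N).
Azimuth = atan2(E, N) = atan2(+0.007250, -0.001111) = 98.7° ≈ 099°.

099°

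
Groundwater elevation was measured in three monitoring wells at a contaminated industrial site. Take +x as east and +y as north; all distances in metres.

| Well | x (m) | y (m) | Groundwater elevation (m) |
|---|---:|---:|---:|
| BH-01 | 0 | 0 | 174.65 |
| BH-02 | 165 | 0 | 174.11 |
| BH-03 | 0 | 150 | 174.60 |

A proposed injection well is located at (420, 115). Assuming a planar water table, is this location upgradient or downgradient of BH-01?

∂h/∂x = (174.11 − 174.65) / (165 − 0) = -0.003273
∂h/∂y = (174.60 − 174.65) / (150 − 0) = -0.0003333
Head at (420, 115) = 174.65 + (-0.003273)·(420) + (-0.0003333)·(115) = 173.24 m.
That is lower than the 174.65 m at BH-01, so the point is downgradient.

downgradient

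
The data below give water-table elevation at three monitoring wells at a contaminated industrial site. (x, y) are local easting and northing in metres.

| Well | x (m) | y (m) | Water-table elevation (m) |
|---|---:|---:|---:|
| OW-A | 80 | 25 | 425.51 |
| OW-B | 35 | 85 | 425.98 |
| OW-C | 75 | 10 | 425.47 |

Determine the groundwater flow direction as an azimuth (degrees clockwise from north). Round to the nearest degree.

With h = a·x + b·y + c and OW-A as origin, the differences give:
  (-45)·a + 60·b = +0.47
  (-5)·a + (-15)·b = -0.04
Eliminate b (×(-15) and ×60, subtract): 975·a = -4.650 → a = ∂h/∂x = -0.004769
Back-substitute: b = ∂h/∂y = +0.004256.
Flow direction (−∇h) has components (+0.004769 E, -0.004256 N).
Azimuth = atan2(E, N) = atan2(+0.004769, -0.004256) = 131.7° ≈ 132°.

132°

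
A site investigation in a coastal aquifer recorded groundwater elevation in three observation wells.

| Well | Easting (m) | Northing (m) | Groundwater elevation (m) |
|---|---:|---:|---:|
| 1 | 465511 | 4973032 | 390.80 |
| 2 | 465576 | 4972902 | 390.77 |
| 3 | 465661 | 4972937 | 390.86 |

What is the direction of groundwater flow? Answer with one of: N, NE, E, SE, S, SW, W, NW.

Differences from 1: to 2 (Δx, Δy, Δh) = (65, -130, -0.03); to 3 = (150, -95, +0.06).
Solve a·Δx + b·Δy = Δh: det = 65·(-95) − 150·(-130) = 13325.
∂h/∂x = [(-0.03)·(-95) − (+0.06)·(-130)] / 13325 = +0.0007992
∂h/∂y = [65·(+0.06) − 150·(-0.03)] / 13325 = +0.0006304
Flow = −∇h = (-0.0007992 east, -0.0006304 north), which points southwest.

SW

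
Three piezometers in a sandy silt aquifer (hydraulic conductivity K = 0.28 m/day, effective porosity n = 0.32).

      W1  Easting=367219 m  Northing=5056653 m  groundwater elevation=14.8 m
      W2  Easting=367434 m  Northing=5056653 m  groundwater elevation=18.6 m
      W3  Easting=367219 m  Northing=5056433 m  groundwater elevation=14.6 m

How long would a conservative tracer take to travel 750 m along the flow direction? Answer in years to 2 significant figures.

130 years

∂h/∂x = (18.6 − 14.8) / (367434 − 367219) = +0.01767
∂h/∂y = (14.6 − 14.8) / (5056433 − 5056653) = +0.0009091
|∇h| = √(0.01767² + 0.0009091²) = 0.01769
Seepage velocity v = K·i/n = 0.28 × 0.01769 / 0.32 = 0.01548 m/day.
t = 750 / 0.01548 = 4.845e+04 days = 133 years.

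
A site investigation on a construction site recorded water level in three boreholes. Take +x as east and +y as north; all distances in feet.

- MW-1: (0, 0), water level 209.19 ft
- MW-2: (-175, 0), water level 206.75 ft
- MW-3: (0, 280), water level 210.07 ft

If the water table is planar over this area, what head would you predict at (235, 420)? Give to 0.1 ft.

∂h/∂x = (206.75 − 209.19) / (-175 − 0) = +0.01394
∂h/∂y = (210.07 − 209.19) / (280 − 0) = +0.003143
h(235, 420) = 209.19 + (+0.01394)·(235) + (+0.003143)·(420) = 209.19 +3.277 +1.320 = 213.787 ft.

213.8 ft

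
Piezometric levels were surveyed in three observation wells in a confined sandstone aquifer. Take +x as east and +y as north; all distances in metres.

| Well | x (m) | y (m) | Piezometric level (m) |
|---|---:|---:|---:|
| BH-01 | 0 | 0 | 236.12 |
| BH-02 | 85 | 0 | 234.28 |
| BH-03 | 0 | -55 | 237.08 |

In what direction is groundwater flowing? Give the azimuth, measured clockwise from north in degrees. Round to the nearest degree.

051°

∂h/∂x = (234.28 − 236.12) / (85 − 0) = -0.02165
∂h/∂y = (237.08 − 236.12) / (-55 − 0) = -0.01745
Flow direction (−∇h) has components (+0.02165 E, +0.01745 N).
Azimuth = atan2(E, N) = atan2(+0.02165, +0.01745) = 51.1° ≈ 051°.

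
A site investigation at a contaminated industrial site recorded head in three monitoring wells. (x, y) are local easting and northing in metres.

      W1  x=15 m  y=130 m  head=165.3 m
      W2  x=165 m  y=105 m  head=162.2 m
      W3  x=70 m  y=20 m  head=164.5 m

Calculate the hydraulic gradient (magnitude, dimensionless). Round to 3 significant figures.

0.0215

Taking W1 as reference: W2−W1 = (150, -25, -3.1); W3−W1 = (55, -110, -0.8).
Determinant of the coordinate differences = 150·(-110) − 55·(-25) = -15125.
∂h/∂x = [(-3.1)·(-110) − (-0.8)·(-25)] / -15125 = -0.02122
∂h/∂y = [150·(-0.8) − 55·(-3.1)] / -15125 = -0.003339
|∇h| = √(-0.02122² + -0.003339²) = 0.02148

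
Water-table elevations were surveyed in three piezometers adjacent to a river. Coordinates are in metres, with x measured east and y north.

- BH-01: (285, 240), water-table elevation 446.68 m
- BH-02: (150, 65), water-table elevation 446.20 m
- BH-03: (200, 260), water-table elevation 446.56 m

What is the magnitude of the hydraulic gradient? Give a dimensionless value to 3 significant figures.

0.00223

Taking BH-01 as reference: BH-02−BH-01 = (-135, -175, -0.48); BH-03−BH-01 = (-85, 20, -0.12).
Determinant of the coordinate differences = (-135)·20 − (-85)·(-175) = -17575.
∂h/∂x = [(-0.48)·20 − (-0.12)·(-175)] / -17575 = +0.001741
∂h/∂y = [(-135)·(-0.12) − (-85)·(-0.48)] / -17575 = +0.001400
|∇h| = √(0.001741² + 0.001400²) = 0.002234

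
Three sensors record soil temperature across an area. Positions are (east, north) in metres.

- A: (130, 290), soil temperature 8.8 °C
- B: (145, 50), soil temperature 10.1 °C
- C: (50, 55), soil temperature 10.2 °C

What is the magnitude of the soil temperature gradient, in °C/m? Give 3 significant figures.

Taking A as reference: B−A = (15, -240, +1.3); C−A = (-80, -235, +1.4).
Solve a·Δx + b·Δy = ΔT: det = 15·(-235) − (-80)·(-240) = -22725.
∂T/∂x = [(+1.3)·(-235) − (+1.4)·(-240)] / -22725 = -0.001342
∂T/∂y = [15·(+1.4) − (-80)·(+1.3)] / -22725 = -0.005501
|∇f| = √(-0.001342² + -0.005501²) = 0.005662 °C/m

0.00566 °C/m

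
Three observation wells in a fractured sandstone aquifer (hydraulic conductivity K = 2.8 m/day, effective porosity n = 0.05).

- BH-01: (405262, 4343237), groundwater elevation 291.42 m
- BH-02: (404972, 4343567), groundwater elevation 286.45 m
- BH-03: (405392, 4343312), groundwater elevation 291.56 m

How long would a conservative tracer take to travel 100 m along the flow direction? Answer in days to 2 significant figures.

Taking BH-01 as reference: BH-02−BH-01 = (-290, 330, -4.97); BH-03−BH-01 = (130, 75, +0.14).
Determinant of the coordinate differences = (-290)·75 − 130·330 = -64650.
∂h/∂x = [(-4.97)·75 − (+0.14)·330] / -64650 = +0.006480
∂h/∂y = [(-290)·(+0.14) − 130·(-4.97)] / -64650 = -0.009366
|∇h| = √(0.006480² + -0.009366²) = 0.01139
Seepage velocity v = K·i/n = 2.8 × 0.01139 / 0.05 = 0.6378 m/day.
t = 100 / 0.6378 = 156.8 days.

160 days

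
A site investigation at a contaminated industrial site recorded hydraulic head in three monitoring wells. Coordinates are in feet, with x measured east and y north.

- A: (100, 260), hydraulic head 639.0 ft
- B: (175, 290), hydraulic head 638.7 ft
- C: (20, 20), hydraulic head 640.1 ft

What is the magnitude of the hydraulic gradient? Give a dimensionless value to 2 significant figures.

0.0045

Taking A as reference: B−A = (75, 30, -0.3); C−A = (-80, -240, +1.1).
Solve a·Δx + b·Δy = Δh: det = 75·(-240) − (-80)·30 = -15600.
∂h/∂x = [(-0.3)·(-240) − (+1.1)·30] / -15600 = -0.002500
∂h/∂y = [75·(+1.1) − (-80)·(-0.3)] / -15600 = -0.003750
|∇h| = √(-0.002500² + -0.003750²) = 0.004507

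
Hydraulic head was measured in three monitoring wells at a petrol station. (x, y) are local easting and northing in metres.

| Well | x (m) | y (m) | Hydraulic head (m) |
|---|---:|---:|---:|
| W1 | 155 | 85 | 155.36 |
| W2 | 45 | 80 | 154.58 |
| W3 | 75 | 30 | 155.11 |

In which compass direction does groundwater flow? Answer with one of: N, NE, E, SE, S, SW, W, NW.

NW

Three-point gradient (reference W1): Δ to W2 = (-110, -5, -0.78), Δ to W3 = (-80, -55, -0.25).
∂h/∂x = +0.007372, ∂h/∂y = -0.006177 (det = 5650).
Flow = −∇h = (-0.007372 east, +0.006177 north), which points northwest.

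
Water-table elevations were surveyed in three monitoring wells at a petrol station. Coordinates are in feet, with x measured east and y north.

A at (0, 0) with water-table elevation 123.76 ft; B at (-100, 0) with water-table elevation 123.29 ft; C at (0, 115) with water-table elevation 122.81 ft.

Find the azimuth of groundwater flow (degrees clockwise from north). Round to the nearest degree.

∂h/∂x = (123.29 − 123.76) / (-100 − 0) = +0.004700
∂h/∂y = (122.81 − 123.76) / (115 − 0) = -0.008261
Flow direction (−∇h) has components (-0.004700 E, +0.008261 N).
Azimuth = atan2(E, N) = atan2(-0.004700, +0.008261) = 330.4° ≈ 330°.

330°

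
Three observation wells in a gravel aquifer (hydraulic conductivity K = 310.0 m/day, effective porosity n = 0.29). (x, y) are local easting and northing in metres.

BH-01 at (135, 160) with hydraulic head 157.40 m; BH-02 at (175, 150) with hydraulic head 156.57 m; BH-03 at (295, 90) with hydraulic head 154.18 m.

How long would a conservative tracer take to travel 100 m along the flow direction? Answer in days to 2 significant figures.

Taking BH-01 as reference: BH-02−BH-01 = (40, -10, -0.83); BH-03−BH-01 = (160, -70, -3.22).
Determinant of the coordinate differences = 40·(-70) − 160·(-10) = -1200.
∂h/∂x = [(-0.83)·(-70) − (-3.22)·(-10)] / -1200 = -0.02158
∂h/∂y = [40·(-3.22) − 160·(-0.83)] / -1200 = -0.003333
|∇h| = √(-0.02158² + -0.003333²) = 0.02184
Seepage velocity v = K·i/n = 310.0 × 0.02184 / 0.29 = 23.35 m/day.
t = 100 / 23.35 = 4.283 days.

4.3 days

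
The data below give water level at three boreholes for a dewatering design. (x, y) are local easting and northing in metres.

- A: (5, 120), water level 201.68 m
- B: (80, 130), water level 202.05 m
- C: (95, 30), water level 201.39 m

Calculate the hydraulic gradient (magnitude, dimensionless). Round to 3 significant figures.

0.00822

Taking A as reference: B−A = (75, 10, +0.37); C−A = (90, -90, -0.29).
Determinant of the coordinate differences = 75·(-90) − 90·10 = -7650.
∂h/∂x = [(+0.37)·(-90) − (-0.29)·10] / -7650 = +0.003974
∂h/∂y = [75·(-0.29) − 90·(+0.37)] / -7650 = +0.007196
|∇h| = √(0.003974² + 0.007196²) = 0.00822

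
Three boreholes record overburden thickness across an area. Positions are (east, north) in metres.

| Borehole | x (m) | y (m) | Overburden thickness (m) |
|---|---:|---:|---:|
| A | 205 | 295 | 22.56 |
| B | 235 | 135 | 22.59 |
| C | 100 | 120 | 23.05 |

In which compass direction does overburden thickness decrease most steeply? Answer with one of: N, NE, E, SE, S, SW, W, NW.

Taking A as reference: B−A = (30, -160, +0.03); C−A = (-105, -175, +0.49).
Determinant of the coordinate differences = 30·(-175) − (-105)·(-160) = -22050.
∂d/∂x = [(+0.03)·(-175) − (+0.49)·(-160)] / -22050 = -0.003317
∂d/∂y = [30·(+0.49) − (-105)·(+0.03)] / -22050 = -0.0008095
Steepest decrease is along −∇f = (+0.003317 E, +0.0008095 N) → east.

E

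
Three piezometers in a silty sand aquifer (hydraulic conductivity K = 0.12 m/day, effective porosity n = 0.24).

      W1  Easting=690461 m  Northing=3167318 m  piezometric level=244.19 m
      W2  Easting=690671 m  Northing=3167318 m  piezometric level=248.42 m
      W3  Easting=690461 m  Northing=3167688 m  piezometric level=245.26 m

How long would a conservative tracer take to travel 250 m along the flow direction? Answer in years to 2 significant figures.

∂h/∂x = (248.42 − 244.19) / (690671 − 690461) = +0.02014
∂h/∂y = (245.26 − 244.19) / (3167688 − 3167318) = +0.002892
|∇h| = √(0.02014² + 0.002892²) = 0.02035
Seepage velocity v = K·i/n = 0.12 × 0.02035 / 0.24 = 0.01018 m/day.
t = 250 / 0.01018 = 2.456e+04 days = 67.2 years.

67 years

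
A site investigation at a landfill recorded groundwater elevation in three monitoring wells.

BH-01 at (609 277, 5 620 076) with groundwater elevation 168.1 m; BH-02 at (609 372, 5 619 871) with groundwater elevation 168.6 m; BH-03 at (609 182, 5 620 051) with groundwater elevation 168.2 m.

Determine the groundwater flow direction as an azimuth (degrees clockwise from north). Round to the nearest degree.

008°

Taking BH-01 as reference: BH-02−BH-01 = (95, -205, +0.5); BH-03−BH-01 = (-95, -25, +0.1).
Solve a·Δx + b·Δy = Δh: det = 95·(-25) − (-95)·(-205) = -21850.
∂h/∂x = [(+0.5)·(-25) − (+0.1)·(-205)] / -21850 = -0.0003661
∂h/∂y = [95·(+0.1) − (-95)·(+0.5)] / -21850 = -0.002609
Flow direction (−∇h) has components (+0.0003661 E, +0.002609 N).
Azimuth = atan2(E, N) = atan2(+0.0003661, +0.002609) = 8.0° ≈ 008°.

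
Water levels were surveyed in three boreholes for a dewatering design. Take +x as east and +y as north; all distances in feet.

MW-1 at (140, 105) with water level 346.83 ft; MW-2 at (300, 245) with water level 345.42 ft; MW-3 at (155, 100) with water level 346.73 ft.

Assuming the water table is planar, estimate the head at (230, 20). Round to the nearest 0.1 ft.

346.3 ft

Taking MW-1 as reference: MW-2−MW-1 = (160, 140, -1.41); MW-3−MW-1 = (15, -5, -0.10).
Solve a·Δx + b·Δy = Δh: det = 160·(-5) − 15·140 = -2900.
∂h/∂x = [(-1.41)·(-5) − (-0.10)·140] / -2900 = -0.007259
∂h/∂y = [160·(-0.10) − 15·(-1.41)] / -2900 = -0.001776
h(230, 20) = 346.83 + (-0.007259)·(90) + (-0.001776)·(-85) = 346.83 -0.653 +0.151 = 346.328 ft.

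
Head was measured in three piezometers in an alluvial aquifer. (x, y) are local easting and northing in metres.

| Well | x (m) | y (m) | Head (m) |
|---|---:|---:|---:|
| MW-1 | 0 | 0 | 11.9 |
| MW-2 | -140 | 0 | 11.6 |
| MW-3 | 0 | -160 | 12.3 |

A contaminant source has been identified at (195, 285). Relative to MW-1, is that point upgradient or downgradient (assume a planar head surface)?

downgradient

∂h/∂x = (11.6 − 11.9) / (-140 − 0) = +0.002143
∂h/∂y = (12.3 − 11.9) / (-160 − 0) = -0.002500
Head at (195, 285) = 11.9 + (+0.002143)·(195) + (-0.002500)·(285) = 11.61 m.
That is lower than the 11.9 m at MW-1, so the point is downgradient.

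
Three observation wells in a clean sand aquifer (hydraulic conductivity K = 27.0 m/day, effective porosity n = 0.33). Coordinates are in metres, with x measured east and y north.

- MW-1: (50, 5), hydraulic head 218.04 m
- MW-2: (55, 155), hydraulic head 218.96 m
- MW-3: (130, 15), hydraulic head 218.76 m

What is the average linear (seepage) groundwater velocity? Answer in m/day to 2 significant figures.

Taking MW-1 as reference: MW-2−MW-1 = (5, 150, +0.92); MW-3−MW-1 = (80, 10, +0.72).
Solve a·Δx + b·Δy = Δh: det = 5·10 − 80·150 = -11950.
∂h/∂x = [(+0.92)·10 − (+0.72)·150] / -11950 = +0.008268
∂h/∂y = [5·(+0.72) − 80·(+0.92)] / -11950 = +0.005858
|∇h| = √(0.008268² + 0.005858²) = 0.01013
Seepage velocity v = K·i/n = 27.0 × 0.01013 / 0.33 = 0.8288 m/day.

0.83 m/day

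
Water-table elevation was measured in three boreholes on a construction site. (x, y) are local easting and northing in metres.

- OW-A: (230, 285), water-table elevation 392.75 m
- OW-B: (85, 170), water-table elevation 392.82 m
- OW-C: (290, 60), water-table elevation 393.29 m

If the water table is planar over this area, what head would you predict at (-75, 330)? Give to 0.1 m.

392.3 m

With h = a·x + b·y + c and OW-A as origin, the differences give:
  (-145)·a + (-115)·b = +0.07
  60·a + (-225)·b = +0.54
Eliminate b (×(-225) and ×(-115), subtract): 39525·a = 46.350 → a = ∂h/∂x = +0.001173
Back-substitute: b = ∂h/∂y = -0.002087.
h(-75, 330) = 392.75 + (+0.001173)·(-305) + (-0.002087)·(45) = 392.75 -0.358 -0.094 = 392.298 m.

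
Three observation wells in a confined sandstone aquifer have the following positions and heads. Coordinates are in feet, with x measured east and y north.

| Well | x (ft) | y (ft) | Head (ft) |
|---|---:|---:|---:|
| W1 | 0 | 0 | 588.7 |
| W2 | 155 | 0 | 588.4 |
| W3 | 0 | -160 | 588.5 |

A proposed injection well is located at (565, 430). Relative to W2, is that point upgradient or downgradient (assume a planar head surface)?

∂h/∂x = (588.4 − 588.7) / (155 − 0) = -0.001935
∂h/∂y = (588.5 − 588.7) / (-160 − 0) = +0.001250
Head at (565, 430) = 588.7 + (-0.001935)·(565) + (+0.001250)·(430) = 588.14 ft.
That is lower than the 588.4 ft at W2, so the point is downgradient.

downgradient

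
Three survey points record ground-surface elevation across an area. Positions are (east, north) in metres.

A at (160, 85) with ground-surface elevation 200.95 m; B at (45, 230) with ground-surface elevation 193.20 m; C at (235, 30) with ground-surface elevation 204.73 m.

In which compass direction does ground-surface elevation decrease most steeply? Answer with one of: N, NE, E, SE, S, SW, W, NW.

NW

With z = a·x + b·y + c and A as origin, the differences give:
  (-115)·a + 145·b = -7.75
  75·a + (-55)·b = +3.78
Eliminate b (×(-55) and ×145, subtract): -4550·a = -121.850 → a = ∂z/∂x = +0.02678
Back-substitute: b = ∂z/∂y = -0.03221.
Steepest decrease is along −∇f = (-0.02678 E, +0.03221 N) → northwest.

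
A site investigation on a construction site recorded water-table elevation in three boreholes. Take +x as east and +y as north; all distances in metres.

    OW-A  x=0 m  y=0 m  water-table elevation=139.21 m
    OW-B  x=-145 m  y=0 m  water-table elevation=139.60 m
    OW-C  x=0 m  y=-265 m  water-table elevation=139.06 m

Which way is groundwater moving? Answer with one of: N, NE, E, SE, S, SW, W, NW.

E

∂h/∂x = (139.60 − 139.21) / (-145 − 0) = -0.002690
∂h/∂y = (139.06 − 139.21) / (-265 − 0) = +0.0005660
Flow = −∇h = (+0.002690 east, -0.0005660 north), which points east.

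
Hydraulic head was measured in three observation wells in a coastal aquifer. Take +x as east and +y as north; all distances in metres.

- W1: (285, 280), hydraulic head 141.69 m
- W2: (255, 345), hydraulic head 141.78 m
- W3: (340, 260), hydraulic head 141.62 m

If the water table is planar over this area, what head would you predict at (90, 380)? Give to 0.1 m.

142.0 m

With h = a·x + b·y + c and W1 as origin, the differences give:
  (-30)·a + 65·b = +0.09
  55·a + (-20)·b = -0.07
Eliminate b (×(-20) and ×65, subtract): -2975·a = 2.750 → a = ∂h/∂x = -0.0009244
Back-substitute: b = ∂h/∂y = +0.0009580.
h(90, 380) = 141.69 + (-0.0009244)·(-195) + (+0.0009580)·(100) = 141.69 +0.180 +0.096 = 141.966 m.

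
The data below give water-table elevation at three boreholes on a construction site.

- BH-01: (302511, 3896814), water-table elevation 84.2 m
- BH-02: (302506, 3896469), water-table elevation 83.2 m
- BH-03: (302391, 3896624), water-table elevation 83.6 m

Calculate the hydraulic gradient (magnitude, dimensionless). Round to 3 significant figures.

Three-point gradient (reference BH-01): Δ to BH-02 = (-5, -345, -1.0), Δ to BH-03 = (-120, -190, -0.6).
∂h/∂x = +0.0004203, ∂h/∂y = +0.002892 (det = -40450).
|∇h| = √(0.0004203² + 0.002892²) = 0.002922

0.00292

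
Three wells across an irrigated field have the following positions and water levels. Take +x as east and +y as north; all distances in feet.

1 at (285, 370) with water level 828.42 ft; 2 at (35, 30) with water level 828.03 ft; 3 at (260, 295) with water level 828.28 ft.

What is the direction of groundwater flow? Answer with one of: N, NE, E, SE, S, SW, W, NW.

With h = a·x + b·y + c and 1 as origin, the differences give:
  (-250)·a + (-340)·b = -0.39
  (-25)·a + (-75)·b = -0.14
Eliminate b (×(-75) and ×(-340), subtract): 10250·a = -18.350 → a = ∂h/∂x = -0.001790
Back-substitute: b = ∂h/∂y = +0.002463.
Flow = −∇h = (+0.001790 east, -0.002463 north), which points southeast.

SE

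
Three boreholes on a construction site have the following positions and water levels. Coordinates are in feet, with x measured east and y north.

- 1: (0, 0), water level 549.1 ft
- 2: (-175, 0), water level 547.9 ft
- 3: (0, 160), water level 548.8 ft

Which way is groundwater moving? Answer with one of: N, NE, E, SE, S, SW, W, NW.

W

∂h/∂x = (547.9 − 549.1) / (-175 − 0) = +0.006857
∂h/∂y = (548.8 − 549.1) / (160 − 0) = -0.001875
Flow = −∇h = (-0.006857 east, +0.001875 north), which points west.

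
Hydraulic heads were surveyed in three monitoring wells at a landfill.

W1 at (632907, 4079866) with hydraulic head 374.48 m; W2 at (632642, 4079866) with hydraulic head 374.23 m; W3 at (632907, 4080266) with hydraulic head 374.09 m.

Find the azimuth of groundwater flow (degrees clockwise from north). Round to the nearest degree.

∂h/∂x = (374.23 − 374.48) / (632642 − 632907) = +0.0009434
∂h/∂y = (374.09 − 374.48) / (4080266 − 4079866) = -0.0009750
Flow direction (−∇h) has components (-0.0009434 E, +0.0009750 N).
Azimuth = atan2(E, N) = atan2(-0.0009434, +0.0009750) = 315.9° ≈ 316°.

316°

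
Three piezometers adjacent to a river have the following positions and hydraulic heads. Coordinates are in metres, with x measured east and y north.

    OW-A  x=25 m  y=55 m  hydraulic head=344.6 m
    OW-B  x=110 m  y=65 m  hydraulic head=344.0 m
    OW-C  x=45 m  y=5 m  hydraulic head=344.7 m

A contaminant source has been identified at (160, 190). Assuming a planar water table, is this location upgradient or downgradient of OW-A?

downgradient

Differences from OW-A: to OW-B (Δx, Δy, Δh) = (85, 10, -0.6); to OW-C = (20, -50, +0.1).
Solve a·Δx + b·Δy = Δh: det = 85·(-50) − 20·10 = -4450.
∂h/∂x = [(-0.6)·(-50) − (+0.1)·10] / -4450 = -0.006517
∂h/∂y = [85·(+0.1) − 20·(-0.6)] / -4450 = -0.004607
Head at (160, 190) = 344.6 + (-0.006517)·(135) + (-0.004607)·(135) = 343.10 m.
That is lower than the 344.6 m at OW-A, so the point is downgradient.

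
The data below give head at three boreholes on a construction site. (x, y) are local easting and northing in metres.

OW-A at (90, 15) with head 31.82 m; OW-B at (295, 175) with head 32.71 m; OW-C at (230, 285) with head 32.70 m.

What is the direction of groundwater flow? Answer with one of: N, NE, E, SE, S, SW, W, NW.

SW

With h = a·x + b·y + c and OW-A as origin, the differences give:
  205·a + 160·b = +0.89
  140·a + 270·b = +0.88
Eliminate b (×270 and ×160, subtract): 32950·a = 99.500 → a = ∂h/∂x = +0.003020
Back-substitute: b = ∂h/∂y = +0.001693.
Flow = −∇h = (-0.003020 east, -0.001693 north), which points southwest.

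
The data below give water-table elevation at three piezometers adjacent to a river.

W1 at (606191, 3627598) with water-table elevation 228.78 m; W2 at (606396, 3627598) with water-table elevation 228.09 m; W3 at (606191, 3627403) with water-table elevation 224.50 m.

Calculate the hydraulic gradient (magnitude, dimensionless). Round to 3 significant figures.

0.0222

∂h/∂x = (228.09 − 228.78) / (606396 − 606191) = -0.003366
∂h/∂y = (224.50 − 228.78) / (3627403 − 3627598) = +0.02195
|∇h| = √(-0.003366² + 0.02195²) = 0.02221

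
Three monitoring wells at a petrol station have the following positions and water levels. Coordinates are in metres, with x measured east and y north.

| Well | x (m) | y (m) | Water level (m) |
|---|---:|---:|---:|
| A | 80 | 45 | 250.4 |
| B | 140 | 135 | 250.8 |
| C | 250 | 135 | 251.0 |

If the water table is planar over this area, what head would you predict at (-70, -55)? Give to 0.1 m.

With h = a·x + b·y + c and A as origin, the differences give:
  60·a + 90·b = +0.4
  170·a + 90·b = +0.6
Eliminate b (×90 and ×90, subtract): -9900·a = -18.00 → a = ∂h/∂x = +0.001818
Back-substitute: b = ∂h/∂y = +0.003232.
h(-70, -55) = 250.4 + (+0.001818)·(-150) + (+0.003232)·(-100) = 250.4 -0.273 -0.323 = 249.804 m.

249.8 m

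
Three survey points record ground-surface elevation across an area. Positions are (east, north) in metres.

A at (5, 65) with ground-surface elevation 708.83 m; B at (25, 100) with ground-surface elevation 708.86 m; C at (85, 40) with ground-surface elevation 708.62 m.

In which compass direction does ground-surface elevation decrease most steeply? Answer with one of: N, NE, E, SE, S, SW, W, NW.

Three-point gradient (reference A): Δ to B = (20, 35, +0.03), Δ to C = (80, -25, -0.21).
∂z/∂x = -0.002000, ∂z/∂y = +0.002000 (det = -3300).
Steepest decrease is along −∇f = (+0.002000 E, -0.002000 N) → southeast.

SE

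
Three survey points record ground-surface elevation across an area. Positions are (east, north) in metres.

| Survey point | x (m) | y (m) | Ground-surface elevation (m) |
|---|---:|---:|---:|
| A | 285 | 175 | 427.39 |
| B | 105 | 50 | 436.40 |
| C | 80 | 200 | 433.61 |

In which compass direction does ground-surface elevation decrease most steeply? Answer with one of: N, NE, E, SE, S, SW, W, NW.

Taking A as reference: B−A = (-180, -125, +9.01); C−A = (-205, 25, +6.22).
Determinant of the coordinate differences = (-180)·25 − (-205)·(-125) = -30125.
∂z/∂x = [(+9.01)·25 − (+6.22)·(-125)] / -30125 = -0.03329
∂z/∂y = [(-180)·(+6.22) − (-205)·(+9.01)] / -30125 = -0.02415
Steepest decrease is along −∇f = (+0.03329 E, +0.02415 N) → northeast.

NE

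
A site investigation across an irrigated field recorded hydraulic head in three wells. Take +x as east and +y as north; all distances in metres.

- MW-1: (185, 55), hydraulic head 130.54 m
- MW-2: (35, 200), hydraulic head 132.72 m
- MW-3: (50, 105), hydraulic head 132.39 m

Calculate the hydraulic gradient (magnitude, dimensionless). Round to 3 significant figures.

Differences from MW-1: to MW-2 (Δx, Δy, Δh) = (-150, 145, +2.18); to MW-3 = (-135, 50, +1.85).
Solve a·Δx + b·Δy = Δh: det = (-150)·50 − (-135)·145 = 12075.
∂h/∂x = [(+2.18)·50 − (+1.85)·145] / 12075 = -0.01319
∂h/∂y = [(-150)·(+1.85) − (-135)·(+2.18)] / 12075 = +0.001391
|∇h| = √(-0.01319² + 0.001391²) = 0.01326

0.0133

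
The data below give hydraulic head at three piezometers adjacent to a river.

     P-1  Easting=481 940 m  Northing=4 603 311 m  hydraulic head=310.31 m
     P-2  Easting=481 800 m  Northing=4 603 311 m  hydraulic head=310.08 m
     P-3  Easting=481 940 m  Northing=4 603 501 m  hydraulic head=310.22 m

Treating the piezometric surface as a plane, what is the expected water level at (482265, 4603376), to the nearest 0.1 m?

∂h/∂x = (310.08 − 310.31) / (481800 − 481940) = +0.001643
∂h/∂y = (310.22 − 310.31) / (4603501 − 4603311) = -0.0004737
h(482265, 4603376) = 310.31 + (+0.001643)·(325) + (-0.0004737)·(65) = 310.31 +0.534 -0.031 = 310.813 m.

310.8 m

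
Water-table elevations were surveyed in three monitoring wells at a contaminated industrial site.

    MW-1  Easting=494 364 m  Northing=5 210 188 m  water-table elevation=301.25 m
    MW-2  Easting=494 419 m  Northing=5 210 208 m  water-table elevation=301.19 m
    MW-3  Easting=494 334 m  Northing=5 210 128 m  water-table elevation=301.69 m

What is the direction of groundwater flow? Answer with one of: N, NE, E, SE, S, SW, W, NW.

N

Differences from MW-1: to MW-2 (Δx, Δy, Δh) = (55, 20, -0.06); to MW-3 = (-30, -60, +0.44).
Solve a·Δx + b·Δy = Δh: det = 55·(-60) − (-30)·20 = -2700.
∂h/∂x = [(-0.06)·(-60) − (+0.44)·20] / -2700 = +0.001926
∂h/∂y = [55·(+0.44) − (-30)·(-0.06)] / -2700 = -0.008296
Flow = −∇h = (-0.001926 east, +0.008296 north), which points north.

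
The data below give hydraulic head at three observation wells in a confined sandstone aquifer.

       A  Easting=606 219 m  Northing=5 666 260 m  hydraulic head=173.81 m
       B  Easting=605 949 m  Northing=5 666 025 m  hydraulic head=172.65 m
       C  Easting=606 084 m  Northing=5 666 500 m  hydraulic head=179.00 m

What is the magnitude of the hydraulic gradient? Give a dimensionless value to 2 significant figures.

Taking A as reference: B−A = (-270, -235, -1.16); C−A = (-135, 240, +5.19).
Solve a·Δx + b·Δy = Δh: det = (-270)·240 − (-135)·(-235) = -96525.
∂h/∂x = [(-1.16)·240 − (+5.19)·(-235)] / -96525 = -0.009751
∂h/∂y = [(-270)·(+5.19) − (-135)·(-1.16)] / -96525 = +0.01614
|∇h| = √(-0.009751² + 0.01614²) = 0.01886

0.019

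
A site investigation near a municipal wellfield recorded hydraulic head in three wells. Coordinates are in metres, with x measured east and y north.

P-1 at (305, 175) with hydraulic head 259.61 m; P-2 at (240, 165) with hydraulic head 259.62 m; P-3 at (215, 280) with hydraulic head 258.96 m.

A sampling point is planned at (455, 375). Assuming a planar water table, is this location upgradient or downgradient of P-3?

downgradient

Differences from P-1: to P-2 (Δx, Δy, Δh) = (-65, -10, +0.01); to P-3 = (-90, 105, -0.65).
Determinant of the coordinate differences = (-65)·105 − (-90)·(-10) = -7725.
∂h/∂x = [(+0.01)·105 − (-0.65)·(-10)] / -7725 = +0.0007055
∂h/∂y = [(-65)·(-0.65) − (-90)·(+0.01)] / -7725 = -0.005586
Head at (455, 375) = 259.61 + (+0.0007055)·(150) + (-0.005586)·(200) = 258.60 m.
That is lower than the 258.96 m at P-3, so the point is downgradient.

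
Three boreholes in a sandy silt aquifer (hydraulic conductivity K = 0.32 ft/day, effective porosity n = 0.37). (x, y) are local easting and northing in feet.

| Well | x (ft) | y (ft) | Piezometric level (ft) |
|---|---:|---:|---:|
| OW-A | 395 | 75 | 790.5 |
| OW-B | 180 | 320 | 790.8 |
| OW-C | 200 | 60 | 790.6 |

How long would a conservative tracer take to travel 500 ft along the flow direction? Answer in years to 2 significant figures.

Differences from OW-A: to OW-B (Δx, Δy, Δh) = (-215, 245, +0.3); to OW-C = (-195, -15, +0.1).
Determinant of the coordinate differences = (-215)·(-15) − (-195)·245 = 51000.
∂h/∂x = [(+0.3)·(-15) − (+0.1)·245] / 51000 = -0.0005686
∂h/∂y = [(-215)·(+0.1) − (-195)·(+0.3)] / 51000 = +0.0007255
|∇h| = √(-0.0005686² + 0.0007255²) = 0.0009218
Seepage velocity v = K·i/n = 0.32 × 0.0009218 / 0.37 = 0.0007972 ft/day.
t = 500 / 0.0007972 = 6.272e+05 days = 1.72e+03 years.

1700 years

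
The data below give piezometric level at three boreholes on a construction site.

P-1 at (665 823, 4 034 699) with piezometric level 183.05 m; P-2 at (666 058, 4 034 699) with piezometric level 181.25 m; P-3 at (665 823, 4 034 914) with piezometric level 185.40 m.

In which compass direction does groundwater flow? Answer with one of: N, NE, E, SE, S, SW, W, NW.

∂h/∂x = (181.25 − 183.05) / (666058 − 665823) = -0.007660
∂h/∂y = (185.40 − 183.05) / (4034914 − 4034699) = +0.01093
Flow = −∇h = (+0.007660 east, -0.01093 north), which points southeast.

SE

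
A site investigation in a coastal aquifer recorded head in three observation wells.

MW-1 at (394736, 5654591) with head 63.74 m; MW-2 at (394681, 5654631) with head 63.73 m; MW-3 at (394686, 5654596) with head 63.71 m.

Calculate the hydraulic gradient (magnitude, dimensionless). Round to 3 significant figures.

Taking MW-1 as reference: MW-2−MW-1 = (-55, 40, -0.01); MW-3−MW-1 = (-50, 5, -0.03).
Determinant of the coordinate differences = (-55)·5 − (-50)·40 = 1725.
∂h/∂x = [(-0.01)·5 − (-0.03)·40] / 1725 = +0.0006667
∂h/∂y = [(-55)·(-0.03) − (-50)·(-0.01)] / 1725 = +0.0006667
|∇h| = √(0.0006667² + 0.0006667²) = 0.0009429

0.000943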